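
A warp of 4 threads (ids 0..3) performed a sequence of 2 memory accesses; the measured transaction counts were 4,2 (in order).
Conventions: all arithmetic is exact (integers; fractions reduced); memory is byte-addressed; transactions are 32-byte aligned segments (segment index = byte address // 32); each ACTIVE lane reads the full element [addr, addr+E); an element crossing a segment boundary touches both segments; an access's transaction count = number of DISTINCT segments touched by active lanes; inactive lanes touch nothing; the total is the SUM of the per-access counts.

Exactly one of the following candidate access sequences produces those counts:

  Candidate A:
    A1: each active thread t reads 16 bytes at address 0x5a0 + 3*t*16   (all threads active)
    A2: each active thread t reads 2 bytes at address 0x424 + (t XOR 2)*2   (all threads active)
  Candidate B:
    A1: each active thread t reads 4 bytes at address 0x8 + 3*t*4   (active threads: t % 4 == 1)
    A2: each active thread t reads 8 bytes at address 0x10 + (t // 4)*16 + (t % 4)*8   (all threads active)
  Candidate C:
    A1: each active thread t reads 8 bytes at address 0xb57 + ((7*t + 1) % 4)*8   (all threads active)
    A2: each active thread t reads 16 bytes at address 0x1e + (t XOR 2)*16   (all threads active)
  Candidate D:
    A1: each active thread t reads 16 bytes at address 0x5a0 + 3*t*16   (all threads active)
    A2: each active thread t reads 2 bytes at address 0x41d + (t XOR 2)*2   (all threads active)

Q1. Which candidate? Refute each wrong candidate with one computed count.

A: A2 gives 1 transaction, not 2
B: A1 gives 1 transaction, not 4
C: A1 gives 2 transactions, not 4
D: all counts match (4,2)

Answer: D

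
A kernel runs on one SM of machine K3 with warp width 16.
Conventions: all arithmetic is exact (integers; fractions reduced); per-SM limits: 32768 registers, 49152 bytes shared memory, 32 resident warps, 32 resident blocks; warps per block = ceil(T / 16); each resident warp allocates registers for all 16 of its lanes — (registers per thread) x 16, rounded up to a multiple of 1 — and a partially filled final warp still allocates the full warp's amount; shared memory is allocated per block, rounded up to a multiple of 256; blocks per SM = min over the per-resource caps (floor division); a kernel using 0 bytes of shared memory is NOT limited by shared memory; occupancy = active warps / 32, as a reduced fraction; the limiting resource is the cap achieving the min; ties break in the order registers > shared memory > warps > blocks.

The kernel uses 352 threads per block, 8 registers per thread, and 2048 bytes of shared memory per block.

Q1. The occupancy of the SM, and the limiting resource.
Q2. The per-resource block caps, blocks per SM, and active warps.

Answer: occupancy 11/16, limited by warps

registers: 11 blocks
shared memory: 24 blocks
warps: 1 block
blocks: 32 blocks

Answer: 1 block, 22 active warps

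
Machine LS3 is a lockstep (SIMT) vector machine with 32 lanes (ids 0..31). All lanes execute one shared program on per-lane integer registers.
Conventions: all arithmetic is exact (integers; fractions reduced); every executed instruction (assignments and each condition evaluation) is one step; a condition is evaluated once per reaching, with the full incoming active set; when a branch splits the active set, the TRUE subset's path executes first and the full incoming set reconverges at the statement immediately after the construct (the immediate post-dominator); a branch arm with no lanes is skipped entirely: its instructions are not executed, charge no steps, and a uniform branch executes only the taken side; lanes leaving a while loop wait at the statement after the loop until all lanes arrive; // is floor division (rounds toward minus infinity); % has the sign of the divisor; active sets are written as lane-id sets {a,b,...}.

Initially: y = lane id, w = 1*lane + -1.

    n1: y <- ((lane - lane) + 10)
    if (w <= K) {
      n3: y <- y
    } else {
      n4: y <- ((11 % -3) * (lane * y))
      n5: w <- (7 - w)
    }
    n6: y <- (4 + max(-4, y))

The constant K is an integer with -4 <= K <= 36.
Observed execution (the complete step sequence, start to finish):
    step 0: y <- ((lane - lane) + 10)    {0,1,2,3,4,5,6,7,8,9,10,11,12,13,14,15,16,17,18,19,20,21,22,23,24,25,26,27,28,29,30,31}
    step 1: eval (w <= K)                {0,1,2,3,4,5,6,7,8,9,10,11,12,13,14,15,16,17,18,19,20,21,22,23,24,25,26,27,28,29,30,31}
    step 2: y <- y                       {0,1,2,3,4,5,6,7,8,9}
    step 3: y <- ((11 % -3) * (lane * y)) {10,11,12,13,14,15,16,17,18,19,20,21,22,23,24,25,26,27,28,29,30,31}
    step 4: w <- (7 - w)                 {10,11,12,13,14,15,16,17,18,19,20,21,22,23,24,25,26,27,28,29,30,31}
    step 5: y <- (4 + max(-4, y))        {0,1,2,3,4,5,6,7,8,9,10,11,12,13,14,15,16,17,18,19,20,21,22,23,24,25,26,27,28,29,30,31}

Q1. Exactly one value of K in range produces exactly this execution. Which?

Answer: K = 8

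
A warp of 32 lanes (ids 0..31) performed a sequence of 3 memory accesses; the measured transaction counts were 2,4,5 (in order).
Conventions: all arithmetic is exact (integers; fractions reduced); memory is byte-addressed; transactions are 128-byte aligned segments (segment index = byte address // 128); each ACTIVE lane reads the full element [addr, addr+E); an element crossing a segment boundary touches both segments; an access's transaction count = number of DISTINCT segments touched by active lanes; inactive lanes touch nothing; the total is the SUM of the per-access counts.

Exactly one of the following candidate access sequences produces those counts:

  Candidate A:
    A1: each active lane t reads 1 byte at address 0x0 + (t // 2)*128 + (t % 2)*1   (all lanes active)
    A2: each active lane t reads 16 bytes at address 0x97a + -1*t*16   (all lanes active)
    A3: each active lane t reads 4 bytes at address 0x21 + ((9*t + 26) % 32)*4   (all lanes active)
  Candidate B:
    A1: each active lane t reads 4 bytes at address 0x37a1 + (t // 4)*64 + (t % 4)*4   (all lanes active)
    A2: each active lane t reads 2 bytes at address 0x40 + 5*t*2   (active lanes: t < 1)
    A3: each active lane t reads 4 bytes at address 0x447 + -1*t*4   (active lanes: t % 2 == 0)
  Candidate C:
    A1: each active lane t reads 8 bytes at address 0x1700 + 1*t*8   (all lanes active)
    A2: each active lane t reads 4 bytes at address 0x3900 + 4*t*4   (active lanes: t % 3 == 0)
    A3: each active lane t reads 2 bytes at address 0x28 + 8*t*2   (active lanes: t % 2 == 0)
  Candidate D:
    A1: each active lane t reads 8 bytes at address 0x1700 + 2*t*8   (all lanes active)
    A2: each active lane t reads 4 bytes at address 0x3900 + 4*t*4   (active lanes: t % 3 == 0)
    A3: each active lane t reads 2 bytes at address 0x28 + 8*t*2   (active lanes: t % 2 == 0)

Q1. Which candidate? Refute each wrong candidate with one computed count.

A: A1 gives 16 transactions, not 2
B: A1 gives 4 transactions, not 2
D: A1 gives 4 transactions, not 2
C: all counts match (2,4,5)

Answer: C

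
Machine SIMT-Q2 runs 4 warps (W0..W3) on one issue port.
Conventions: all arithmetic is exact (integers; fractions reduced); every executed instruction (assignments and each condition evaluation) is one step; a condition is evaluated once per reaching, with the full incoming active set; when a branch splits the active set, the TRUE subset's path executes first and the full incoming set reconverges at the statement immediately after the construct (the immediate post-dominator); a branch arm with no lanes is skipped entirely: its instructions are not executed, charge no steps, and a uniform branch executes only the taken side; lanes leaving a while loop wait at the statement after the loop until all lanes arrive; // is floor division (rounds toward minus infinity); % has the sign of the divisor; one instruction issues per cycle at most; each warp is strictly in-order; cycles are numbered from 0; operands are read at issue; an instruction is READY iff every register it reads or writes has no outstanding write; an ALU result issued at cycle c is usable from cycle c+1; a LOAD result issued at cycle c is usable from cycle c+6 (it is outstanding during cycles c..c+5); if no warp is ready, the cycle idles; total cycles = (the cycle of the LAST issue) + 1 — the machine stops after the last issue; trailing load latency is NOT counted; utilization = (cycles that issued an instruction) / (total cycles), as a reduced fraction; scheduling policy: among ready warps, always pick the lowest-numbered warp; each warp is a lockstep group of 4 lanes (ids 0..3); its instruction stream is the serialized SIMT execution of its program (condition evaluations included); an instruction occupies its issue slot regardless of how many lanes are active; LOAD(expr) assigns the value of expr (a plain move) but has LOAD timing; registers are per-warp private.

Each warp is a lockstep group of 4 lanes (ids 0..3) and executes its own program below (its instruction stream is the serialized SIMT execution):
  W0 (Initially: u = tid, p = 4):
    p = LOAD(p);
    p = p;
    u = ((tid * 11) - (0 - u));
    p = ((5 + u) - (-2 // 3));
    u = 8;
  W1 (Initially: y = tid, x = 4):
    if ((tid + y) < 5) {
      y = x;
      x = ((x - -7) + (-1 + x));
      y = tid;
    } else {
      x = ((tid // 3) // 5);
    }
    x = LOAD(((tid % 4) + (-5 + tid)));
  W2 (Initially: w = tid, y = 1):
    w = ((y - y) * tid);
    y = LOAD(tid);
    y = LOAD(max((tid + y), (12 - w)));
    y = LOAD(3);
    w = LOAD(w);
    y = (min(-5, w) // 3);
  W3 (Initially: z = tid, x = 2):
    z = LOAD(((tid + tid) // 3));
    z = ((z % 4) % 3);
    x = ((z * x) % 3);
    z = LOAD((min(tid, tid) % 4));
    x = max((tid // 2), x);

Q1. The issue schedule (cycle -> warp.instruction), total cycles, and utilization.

cycle 0: W0.I0
cycle 1: W1.I0
cycle 2: W1.I1
cycle 3: W1.I2
cycle 4: W1.I3
cycle 5: W1.I4
cycle 6: W0.I1
cycle 7: W0.I2
cycle 8: W0.I3
cycle 9: W0.I4
cycle 10: W1.I5
cycle 11: W2.I0
cycle 12: W2.I1
cycle 13: W3.I0
cycle 14: idle
cycle 15: idle
cycle 16: idle
cycle 17: idle
cycle 18: W2.I2
cycle 19: W3.I1
cycle 20: W3.I2
cycle 21: W3.I3
cycle 22: W3.I4
cycle 23: idle
cycle 24: W2.I3
cycle 25: W2.I4
cycle 26: idle
cycle 27: idle
cycle 28: idle
cycle 29: idle
cycle 30: idle
cycle 31: W2.I5

Answer: 32 cycles, utilization 11/16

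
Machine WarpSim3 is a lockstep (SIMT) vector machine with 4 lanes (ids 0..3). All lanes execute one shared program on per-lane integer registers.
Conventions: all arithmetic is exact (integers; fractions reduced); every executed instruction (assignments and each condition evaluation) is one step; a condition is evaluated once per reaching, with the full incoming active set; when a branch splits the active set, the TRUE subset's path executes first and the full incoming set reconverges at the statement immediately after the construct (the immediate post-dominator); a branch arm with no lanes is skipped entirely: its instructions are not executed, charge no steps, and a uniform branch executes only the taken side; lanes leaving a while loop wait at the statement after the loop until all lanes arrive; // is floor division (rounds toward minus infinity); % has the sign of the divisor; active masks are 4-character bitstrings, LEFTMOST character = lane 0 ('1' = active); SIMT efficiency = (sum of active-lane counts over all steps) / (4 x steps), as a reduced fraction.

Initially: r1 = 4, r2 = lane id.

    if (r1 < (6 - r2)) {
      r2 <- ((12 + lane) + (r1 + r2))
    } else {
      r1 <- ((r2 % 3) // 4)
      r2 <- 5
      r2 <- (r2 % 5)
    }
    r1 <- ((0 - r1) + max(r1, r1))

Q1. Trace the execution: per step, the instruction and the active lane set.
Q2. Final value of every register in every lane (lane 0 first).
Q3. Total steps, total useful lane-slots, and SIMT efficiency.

step 0: eval (r1 < (6 - r2))         1111
step 1: r2 <- ((12 + lane) + (r1 + r2)) 1100
step 2: r1 <- ((r2 % 3) // 4)        0011
step 3: r2 <- 5                      0011
step 4: r2 <- (r2 % 5)               0011
step 5: r1 <- ((0 - r1) + max(r1, r1)) 1111

Answer: 6 steps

r1: 0,0,0,0
r2: 16,18,0,0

steps = 6; useful = 16; efficiency = 16/24 = 2/3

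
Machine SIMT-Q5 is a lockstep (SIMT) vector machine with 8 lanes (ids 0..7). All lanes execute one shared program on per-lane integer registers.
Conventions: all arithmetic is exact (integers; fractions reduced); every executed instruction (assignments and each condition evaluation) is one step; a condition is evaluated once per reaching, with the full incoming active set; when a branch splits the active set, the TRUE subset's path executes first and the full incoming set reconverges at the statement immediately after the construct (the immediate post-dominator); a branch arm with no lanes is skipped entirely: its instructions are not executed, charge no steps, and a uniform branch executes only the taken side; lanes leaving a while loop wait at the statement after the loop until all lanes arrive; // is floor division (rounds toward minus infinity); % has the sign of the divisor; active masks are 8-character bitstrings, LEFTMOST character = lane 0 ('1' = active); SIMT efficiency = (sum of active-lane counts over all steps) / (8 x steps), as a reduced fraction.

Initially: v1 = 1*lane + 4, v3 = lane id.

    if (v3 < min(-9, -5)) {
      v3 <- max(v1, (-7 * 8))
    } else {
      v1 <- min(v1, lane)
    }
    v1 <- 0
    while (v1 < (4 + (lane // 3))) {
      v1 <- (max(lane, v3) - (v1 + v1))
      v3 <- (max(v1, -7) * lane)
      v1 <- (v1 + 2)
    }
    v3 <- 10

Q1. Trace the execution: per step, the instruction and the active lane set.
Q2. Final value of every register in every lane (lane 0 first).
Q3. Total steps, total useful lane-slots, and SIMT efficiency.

step 0: eval (v3 < min(-9, -5))      11111111
step 1: v1 <- min(v1, lane)          11111111
step 2: v1 <- 0                      11111111
step 3: eval (v1 < (4 + (lane // 3))) 11111111
step 4: v1 <- (max(lane, v3) - (v1 + v1)) 11111111
step 5: v3 <- (max(v1, -7) * lane)   11111111
step 6: v1 <- (v1 + 2)               11111111
step 7: eval (v1 < (4 + (lane // 3))) 11111111
step 8: v1 <- (max(lane, v3) - (v1 + v1)) 11000000
step 9: v3 <- (max(v1, -7) * lane)   11000000
step 10: v1 <- (v1 + 2)               11000000
step 11: eval (v1 < (4 + (lane // 3))) 11000000
step 12: v1 <- (max(lane, v3) - (v1 + v1)) 11000000
step 13: v3 <- (max(v1, -7) * lane)   11000000
step 14: v1 <- (v1 + 2)               11000000
step 15: eval (v1 < (4 + (lane // 3))) 11000000
step 16: v3 <- 10                     11111111

Answer: 17 steps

v1: 6,9,4,5,6,7,8,9
v3: 10,10,10,10,10,10,10,10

steps = 17; useful = 88; efficiency = 88/136 = 11/17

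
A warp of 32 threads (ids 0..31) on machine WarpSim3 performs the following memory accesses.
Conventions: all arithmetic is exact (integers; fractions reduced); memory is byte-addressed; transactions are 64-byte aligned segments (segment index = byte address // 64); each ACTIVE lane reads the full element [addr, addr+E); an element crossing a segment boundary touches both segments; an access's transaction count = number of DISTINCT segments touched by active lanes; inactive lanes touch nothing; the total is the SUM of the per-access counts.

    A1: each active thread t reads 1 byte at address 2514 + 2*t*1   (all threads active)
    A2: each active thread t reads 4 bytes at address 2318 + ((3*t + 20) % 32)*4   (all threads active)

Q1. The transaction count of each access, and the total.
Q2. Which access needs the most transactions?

A1: 2 transactions
A2: 3 transactions

Answer: 2,3; total 5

Answer: A2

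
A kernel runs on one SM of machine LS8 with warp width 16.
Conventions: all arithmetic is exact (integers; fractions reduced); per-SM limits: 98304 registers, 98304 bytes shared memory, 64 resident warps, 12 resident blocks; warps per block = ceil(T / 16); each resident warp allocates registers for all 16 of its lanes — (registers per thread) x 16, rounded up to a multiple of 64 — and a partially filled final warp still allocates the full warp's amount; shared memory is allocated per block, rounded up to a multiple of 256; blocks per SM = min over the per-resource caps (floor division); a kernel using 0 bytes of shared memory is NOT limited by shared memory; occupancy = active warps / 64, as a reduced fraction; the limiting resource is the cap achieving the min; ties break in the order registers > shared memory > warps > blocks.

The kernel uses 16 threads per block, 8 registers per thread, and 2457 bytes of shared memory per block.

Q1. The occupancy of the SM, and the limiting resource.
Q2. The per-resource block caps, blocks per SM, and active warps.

Answer: occupancy 3/16, limited by blocks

registers: 768 blocks
shared memory: 38 blocks
warps: 64 blocks
blocks: 12 blocks

Answer: 12 blocks, 12 active warps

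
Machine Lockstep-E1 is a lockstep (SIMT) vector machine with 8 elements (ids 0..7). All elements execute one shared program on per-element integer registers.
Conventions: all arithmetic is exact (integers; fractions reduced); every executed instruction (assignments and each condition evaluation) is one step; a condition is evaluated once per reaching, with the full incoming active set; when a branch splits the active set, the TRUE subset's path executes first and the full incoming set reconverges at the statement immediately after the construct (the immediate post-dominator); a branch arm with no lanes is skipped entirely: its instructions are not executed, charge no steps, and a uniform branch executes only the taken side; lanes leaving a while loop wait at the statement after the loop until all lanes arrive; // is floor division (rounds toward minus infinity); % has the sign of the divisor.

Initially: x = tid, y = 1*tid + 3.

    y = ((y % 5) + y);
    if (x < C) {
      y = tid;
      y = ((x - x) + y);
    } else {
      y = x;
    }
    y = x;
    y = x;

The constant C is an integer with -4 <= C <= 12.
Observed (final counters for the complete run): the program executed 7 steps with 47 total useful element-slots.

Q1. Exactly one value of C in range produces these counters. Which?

Answer: C = 7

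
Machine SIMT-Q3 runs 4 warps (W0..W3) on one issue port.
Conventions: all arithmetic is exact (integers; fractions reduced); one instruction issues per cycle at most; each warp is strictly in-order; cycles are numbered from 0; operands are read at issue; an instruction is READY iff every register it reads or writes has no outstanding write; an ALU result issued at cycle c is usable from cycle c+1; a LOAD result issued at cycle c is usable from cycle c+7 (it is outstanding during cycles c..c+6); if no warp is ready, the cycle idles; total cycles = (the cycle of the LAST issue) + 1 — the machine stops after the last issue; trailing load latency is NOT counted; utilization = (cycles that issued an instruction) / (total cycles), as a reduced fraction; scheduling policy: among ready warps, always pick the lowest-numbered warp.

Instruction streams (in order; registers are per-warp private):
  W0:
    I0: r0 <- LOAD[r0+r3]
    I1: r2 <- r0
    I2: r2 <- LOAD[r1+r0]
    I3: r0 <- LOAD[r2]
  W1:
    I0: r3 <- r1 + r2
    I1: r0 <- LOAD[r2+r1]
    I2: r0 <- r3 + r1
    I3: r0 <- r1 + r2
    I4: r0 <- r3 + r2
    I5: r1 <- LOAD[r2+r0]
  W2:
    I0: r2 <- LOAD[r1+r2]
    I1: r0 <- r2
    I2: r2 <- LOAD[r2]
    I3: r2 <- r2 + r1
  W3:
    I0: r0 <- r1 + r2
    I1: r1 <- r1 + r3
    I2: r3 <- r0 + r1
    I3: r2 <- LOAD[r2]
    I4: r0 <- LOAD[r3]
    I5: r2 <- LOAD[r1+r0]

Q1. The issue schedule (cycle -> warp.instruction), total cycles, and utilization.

cycle 0: W0.I0
cycle 1: W1.I0
cycle 2: W1.I1
cycle 3: W2.I0
cycle 4: W3.I0
cycle 5: W3.I1
cycle 6: W3.I2
cycle 7: W0.I1
cycle 8: W0.I2
cycle 9: W1.I2
cycle 10: W1.I3
cycle 11: W1.I4
cycle 12: W1.I5
cycle 13: W2.I1
cycle 14: W2.I2
cycle 15: W0.I3
cycle 16: W3.I3
cycle 17: W3.I4
cycle 18: idle
cycle 19: idle
cycle 20: idle
cycle 21: W2.I3
cycle 22: idle
cycle 23: idle
cycle 24: W3.I5

Answer: 25 cycles, utilization 4/5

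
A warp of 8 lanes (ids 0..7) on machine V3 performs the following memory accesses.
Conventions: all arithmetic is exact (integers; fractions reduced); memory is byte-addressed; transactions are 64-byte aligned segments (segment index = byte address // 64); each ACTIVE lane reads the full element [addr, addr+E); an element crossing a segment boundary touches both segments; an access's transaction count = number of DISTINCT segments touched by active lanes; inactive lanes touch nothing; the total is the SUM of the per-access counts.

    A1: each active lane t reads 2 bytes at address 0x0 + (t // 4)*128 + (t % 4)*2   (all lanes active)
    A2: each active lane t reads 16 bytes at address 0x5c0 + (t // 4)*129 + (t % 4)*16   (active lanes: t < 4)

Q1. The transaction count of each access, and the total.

A1: 2 transactions
A2: 1 transaction

Answer: 2,1; total 3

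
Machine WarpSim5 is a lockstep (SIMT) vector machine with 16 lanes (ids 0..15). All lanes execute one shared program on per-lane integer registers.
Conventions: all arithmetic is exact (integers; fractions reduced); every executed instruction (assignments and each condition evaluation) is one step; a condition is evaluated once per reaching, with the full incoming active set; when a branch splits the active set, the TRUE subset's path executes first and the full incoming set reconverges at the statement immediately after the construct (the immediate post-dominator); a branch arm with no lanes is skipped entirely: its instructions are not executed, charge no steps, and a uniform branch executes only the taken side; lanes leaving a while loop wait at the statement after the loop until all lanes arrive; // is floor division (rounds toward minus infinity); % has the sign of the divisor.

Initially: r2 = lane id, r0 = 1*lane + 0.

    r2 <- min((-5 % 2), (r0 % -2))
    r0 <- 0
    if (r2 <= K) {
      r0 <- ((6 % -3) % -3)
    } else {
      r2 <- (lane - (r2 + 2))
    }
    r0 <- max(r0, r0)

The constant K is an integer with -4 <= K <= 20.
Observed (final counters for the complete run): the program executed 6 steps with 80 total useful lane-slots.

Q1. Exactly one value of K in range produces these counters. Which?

Answer: K = -1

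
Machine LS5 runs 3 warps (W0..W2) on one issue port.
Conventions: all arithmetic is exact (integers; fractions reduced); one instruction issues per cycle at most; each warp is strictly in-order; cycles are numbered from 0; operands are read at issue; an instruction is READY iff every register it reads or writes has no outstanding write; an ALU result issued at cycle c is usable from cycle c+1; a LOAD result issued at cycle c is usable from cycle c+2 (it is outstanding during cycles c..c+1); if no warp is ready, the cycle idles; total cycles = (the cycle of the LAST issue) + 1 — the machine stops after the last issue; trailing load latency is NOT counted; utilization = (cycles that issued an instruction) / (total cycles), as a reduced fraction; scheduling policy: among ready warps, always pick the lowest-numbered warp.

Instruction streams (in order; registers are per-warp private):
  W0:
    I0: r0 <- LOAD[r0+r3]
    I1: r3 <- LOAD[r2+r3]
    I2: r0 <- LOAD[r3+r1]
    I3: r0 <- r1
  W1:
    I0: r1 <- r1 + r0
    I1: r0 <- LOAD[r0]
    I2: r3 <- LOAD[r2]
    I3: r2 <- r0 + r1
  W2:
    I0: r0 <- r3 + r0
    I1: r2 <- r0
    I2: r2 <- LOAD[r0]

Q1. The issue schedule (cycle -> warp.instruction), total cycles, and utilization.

cycle 0: W0.I0
cycle 1: W0.I1
cycle 2: W1.I0
cycle 3: W0.I2
cycle 4: W1.I1
cycle 5: W0.I3
cycle 6: W1.I2
cycle 7: W1.I3
cycle 8: W2.I0
cycle 9: W2.I1
cycle 10: W2.I2

Answer: 11 cycles, utilization 1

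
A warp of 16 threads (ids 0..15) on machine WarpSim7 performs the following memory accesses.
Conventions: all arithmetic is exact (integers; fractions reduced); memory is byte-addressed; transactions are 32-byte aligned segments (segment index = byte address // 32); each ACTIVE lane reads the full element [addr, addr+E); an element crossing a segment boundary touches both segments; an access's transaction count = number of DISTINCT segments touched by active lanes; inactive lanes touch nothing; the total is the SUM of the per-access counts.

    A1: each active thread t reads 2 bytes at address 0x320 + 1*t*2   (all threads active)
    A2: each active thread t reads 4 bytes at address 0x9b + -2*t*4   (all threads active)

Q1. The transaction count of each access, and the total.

A1: 1 transaction
A2: 4 transactions

Answer: 1,4; total 5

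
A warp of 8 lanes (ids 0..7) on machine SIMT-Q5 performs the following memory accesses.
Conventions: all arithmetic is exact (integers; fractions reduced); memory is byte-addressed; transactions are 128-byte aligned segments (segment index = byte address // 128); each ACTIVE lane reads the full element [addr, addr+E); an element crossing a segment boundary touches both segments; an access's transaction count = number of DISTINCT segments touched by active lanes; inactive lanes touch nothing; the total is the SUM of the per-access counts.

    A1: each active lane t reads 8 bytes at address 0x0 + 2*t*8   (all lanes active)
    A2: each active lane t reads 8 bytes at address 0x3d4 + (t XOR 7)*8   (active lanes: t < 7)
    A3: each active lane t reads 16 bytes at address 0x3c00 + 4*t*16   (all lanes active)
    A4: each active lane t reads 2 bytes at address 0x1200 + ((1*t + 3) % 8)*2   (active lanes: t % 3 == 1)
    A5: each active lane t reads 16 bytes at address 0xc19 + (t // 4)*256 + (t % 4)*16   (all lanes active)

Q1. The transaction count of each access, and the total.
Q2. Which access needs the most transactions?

A1: 1 transaction
A2: 2 transactions
A3: 4 transactions
A4: 1 transaction
A5: 2 transactions

Answer: 1,2,4,1,2; total 10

Answer: A3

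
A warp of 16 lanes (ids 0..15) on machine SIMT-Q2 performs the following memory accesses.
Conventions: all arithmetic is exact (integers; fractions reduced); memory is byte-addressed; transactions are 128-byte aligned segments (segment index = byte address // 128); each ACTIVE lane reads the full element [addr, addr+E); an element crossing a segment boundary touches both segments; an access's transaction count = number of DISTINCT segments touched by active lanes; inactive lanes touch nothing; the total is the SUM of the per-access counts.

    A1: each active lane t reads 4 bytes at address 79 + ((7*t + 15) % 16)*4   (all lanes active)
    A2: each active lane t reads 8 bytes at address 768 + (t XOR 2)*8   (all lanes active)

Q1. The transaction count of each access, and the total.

A1: 2 transactions
A2: 1 transaction

Answer: 2,1; total 3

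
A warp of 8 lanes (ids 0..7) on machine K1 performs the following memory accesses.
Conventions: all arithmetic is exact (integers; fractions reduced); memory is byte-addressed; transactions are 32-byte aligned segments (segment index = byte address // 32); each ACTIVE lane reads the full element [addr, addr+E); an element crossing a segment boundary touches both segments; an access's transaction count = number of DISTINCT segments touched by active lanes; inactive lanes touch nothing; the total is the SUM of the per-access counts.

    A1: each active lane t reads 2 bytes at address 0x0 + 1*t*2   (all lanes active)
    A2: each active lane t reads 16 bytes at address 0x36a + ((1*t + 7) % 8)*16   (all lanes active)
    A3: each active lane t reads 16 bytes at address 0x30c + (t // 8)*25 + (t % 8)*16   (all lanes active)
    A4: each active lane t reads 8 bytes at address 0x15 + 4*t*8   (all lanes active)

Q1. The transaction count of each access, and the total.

A1: 1 transaction
A2: 5 transactions
A3: 5 transactions
A4: 8 transactions

Answer: 1,5,5,8; total 19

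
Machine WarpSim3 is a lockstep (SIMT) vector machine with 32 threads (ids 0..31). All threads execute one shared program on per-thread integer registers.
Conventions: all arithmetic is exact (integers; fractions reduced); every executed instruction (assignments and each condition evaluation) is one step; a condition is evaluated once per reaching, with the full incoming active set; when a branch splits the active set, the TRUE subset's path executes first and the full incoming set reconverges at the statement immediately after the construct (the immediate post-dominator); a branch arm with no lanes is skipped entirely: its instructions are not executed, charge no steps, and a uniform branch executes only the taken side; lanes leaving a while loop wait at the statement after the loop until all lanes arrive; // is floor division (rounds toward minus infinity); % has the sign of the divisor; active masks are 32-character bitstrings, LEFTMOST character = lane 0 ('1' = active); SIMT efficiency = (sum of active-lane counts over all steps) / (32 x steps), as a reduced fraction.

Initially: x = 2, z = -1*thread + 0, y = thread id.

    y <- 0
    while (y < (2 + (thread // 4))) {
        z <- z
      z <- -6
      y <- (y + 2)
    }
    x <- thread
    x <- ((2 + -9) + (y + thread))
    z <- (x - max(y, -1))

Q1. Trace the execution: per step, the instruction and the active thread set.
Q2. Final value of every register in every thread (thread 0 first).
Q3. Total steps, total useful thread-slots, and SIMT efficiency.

step 0: y <- 0                       11111111111111111111111111111111
step 1: eval (y < (2 + (thread // 4))) 11111111111111111111111111111111
step 2: z <- z                       11111111111111111111111111111111
step 3: z <- -6                      11111111111111111111111111111111
step 4: y <- (y + 2)                 11111111111111111111111111111111
step 5: eval (y < (2 + (thread // 4))) 11111111111111111111111111111111
step 6: z <- z                       00001111111111111111111111111111
step 7: z <- -6                      00001111111111111111111111111111
step 8: y <- (y + 2)                 00001111111111111111111111111111
step 9: eval (y < (2 + (thread // 4))) 00001111111111111111111111111111
step 10: z <- z                       00000000000011111111111111111111
step 11: z <- -6                      00000000000011111111111111111111
step 12: y <- (y + 2)                 00000000000011111111111111111111
step 13: eval (y < (2 + (thread // 4))) 00000000000011111111111111111111
step 14: z <- z                       00000000000000000000111111111111
step 15: z <- -6                      00000000000000000000111111111111
step 16: y <- (y + 2)                 00000000000000000000111111111111
step 17: eval (y < (2 + (thread // 4))) 00000000000000000000111111111111
step 18: z <- z                       00000000000000000000000000001111
step 19: z <- -6                      00000000000000000000000000001111
step 20: y <- (y + 2)                 00000000000000000000000000001111
step 21: eval (y < (2 + (thread // 4))) 00000000000000000000000000001111
step 22: x <- thread                  11111111111111111111111111111111
step 23: x <- ((2 + -9) + (y + thread)) 11111111111111111111111111111111
step 24: z <- (x - max(y, -1))        11111111111111111111111111111111

Answer: 25 steps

x: -5,-4,-3,-2,1,2,3,4,5,6,7,8,11,12,13,14,15,16,17,18,21,22,23,24,25,26,27,28,31,32,33,34
z: -7,-6,-5,-4,-3,-2,-1,0,1,2,3,4,5,6,7,8,9,10,11,12,13,14,15,16,17,18,19,20,21,22,23,24
y: 2,2,2,2,4,4,4,4,4,4,4,4,6,6,6,6,6,6,6,6,8,8,8,8,8,8,8,8,10,10,10,10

steps = 25; useful = 544; efficiency = 544/800 = 17/25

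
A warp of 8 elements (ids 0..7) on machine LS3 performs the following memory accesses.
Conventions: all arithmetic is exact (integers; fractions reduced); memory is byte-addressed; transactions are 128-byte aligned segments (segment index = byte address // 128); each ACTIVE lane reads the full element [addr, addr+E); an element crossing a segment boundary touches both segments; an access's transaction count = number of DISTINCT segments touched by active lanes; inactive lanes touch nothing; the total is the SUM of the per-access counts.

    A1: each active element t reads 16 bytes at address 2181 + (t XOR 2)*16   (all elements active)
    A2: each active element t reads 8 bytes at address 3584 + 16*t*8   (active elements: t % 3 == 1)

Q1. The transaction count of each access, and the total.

A1: 2 transactions
A2: 3 transactions

Answer: 2,3; total 5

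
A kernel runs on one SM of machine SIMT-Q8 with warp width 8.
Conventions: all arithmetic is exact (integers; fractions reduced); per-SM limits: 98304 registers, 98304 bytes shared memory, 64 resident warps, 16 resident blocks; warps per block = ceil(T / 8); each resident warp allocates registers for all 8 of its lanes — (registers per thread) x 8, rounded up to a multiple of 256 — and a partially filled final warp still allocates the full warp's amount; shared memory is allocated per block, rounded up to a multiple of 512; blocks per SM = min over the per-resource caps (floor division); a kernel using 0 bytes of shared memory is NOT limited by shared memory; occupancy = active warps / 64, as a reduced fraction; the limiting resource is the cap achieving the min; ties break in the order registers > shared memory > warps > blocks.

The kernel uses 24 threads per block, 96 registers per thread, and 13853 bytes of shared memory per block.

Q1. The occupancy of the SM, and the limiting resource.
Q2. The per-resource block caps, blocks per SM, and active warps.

Answer: occupancy 9/32, limited by shared memory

registers: 42 blocks
shared memory: 6 blocks
warps: 21 blocks
blocks: 16 blocks

Answer: 6 blocks, 18 active warps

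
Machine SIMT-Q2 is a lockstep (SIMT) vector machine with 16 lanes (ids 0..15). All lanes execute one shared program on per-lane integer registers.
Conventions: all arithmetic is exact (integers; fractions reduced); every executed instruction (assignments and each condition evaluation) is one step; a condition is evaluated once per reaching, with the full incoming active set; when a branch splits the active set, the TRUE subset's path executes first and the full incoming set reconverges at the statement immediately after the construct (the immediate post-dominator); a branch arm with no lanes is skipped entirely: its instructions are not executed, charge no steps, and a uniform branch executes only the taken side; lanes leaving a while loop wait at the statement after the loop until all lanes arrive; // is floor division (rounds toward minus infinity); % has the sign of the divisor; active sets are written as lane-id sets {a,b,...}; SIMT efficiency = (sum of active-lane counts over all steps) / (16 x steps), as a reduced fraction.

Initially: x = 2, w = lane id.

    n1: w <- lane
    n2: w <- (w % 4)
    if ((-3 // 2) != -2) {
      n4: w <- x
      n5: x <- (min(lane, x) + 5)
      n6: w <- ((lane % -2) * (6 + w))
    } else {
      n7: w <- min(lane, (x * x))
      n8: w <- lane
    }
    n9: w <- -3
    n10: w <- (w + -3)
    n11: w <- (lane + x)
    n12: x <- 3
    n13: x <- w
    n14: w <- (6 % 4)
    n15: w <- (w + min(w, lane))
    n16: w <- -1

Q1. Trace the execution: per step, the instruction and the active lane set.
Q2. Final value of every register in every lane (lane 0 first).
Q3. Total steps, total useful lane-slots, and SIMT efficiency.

step 0: w <- lane                    {0,1,2,3,4,5,6,7,8,9,10,11,12,13,14,15}
step 1: w <- (w % 4)                 {0,1,2,3,4,5,6,7,8,9,10,11,12,13,14,15}
step 2: eval ((-3 // 2) != -2)       {0,1,2,3,4,5,6,7,8,9,10,11,12,13,14,15}
step 3: w <- min(lane, (x * x))      {0,1,2,3,4,5,6,7,8,9,10,11,12,13,14,15}
step 4: w <- lane                    {0,1,2,3,4,5,6,7,8,9,10,11,12,13,14,15}
step 5: w <- -3                      {0,1,2,3,4,5,6,7,8,9,10,11,12,13,14,15}
step 6: w <- (w + -3)                {0,1,2,3,4,5,6,7,8,9,10,11,12,13,14,15}
step 7: w <- (lane + x)              {0,1,2,3,4,5,6,7,8,9,10,11,12,13,14,15}
step 8: x <- 3                       {0,1,2,3,4,5,6,7,8,9,10,11,12,13,14,15}
step 9: x <- w                       {0,1,2,3,4,5,6,7,8,9,10,11,12,13,14,15}
step 10: w <- (6 % 4)                 {0,1,2,3,4,5,6,7,8,9,10,11,12,13,14,15}
step 11: w <- (w + min(w, lane))      {0,1,2,3,4,5,6,7,8,9,10,11,12,13,14,15}
step 12: w <- -1                      {0,1,2,3,4,5,6,7,8,9,10,11,12,13,14,15}

Answer: 13 steps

x: 2,3,4,5,6,7,8,9,10,11,12,13,14,15,16,17
w: -1,-1,-1,-1,-1,-1,-1,-1,-1,-1,-1,-1,-1,-1,-1,-1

steps = 13; useful = 208; efficiency = 208/208 = 1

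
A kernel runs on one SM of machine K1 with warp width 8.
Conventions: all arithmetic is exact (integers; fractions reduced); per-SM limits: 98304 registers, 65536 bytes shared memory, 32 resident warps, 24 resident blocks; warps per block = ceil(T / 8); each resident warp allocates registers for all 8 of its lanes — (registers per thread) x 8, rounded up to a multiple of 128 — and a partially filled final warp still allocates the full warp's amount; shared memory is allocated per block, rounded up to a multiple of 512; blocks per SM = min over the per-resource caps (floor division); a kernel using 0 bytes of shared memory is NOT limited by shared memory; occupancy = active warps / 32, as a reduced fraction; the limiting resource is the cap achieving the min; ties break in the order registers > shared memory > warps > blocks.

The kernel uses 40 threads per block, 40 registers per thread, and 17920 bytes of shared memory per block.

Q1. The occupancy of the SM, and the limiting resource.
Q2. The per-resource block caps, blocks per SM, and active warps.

Answer: occupancy 15/32, limited by shared memory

registers: 51 blocks
shared memory: 3 blocks
warps: 6 blocks
blocks: 24 blocks

Answer: 3 blocks, 15 active warps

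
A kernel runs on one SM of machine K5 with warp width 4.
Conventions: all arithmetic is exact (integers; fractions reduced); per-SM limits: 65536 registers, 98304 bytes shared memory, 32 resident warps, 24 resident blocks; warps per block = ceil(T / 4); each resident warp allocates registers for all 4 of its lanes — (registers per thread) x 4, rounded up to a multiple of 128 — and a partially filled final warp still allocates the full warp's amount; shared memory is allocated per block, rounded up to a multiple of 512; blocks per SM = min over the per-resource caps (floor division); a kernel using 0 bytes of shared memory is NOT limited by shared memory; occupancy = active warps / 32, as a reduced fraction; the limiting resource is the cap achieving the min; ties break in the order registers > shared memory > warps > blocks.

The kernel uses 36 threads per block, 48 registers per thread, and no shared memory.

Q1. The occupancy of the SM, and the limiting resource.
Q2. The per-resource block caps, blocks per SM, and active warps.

Answer: occupancy 27/32, limited by warps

registers: 28 blocks
shared memory: no limit (kernel uses none)
warps: 3 blocks
blocks: 24 blocks

Answer: 3 blocks, 27 active warps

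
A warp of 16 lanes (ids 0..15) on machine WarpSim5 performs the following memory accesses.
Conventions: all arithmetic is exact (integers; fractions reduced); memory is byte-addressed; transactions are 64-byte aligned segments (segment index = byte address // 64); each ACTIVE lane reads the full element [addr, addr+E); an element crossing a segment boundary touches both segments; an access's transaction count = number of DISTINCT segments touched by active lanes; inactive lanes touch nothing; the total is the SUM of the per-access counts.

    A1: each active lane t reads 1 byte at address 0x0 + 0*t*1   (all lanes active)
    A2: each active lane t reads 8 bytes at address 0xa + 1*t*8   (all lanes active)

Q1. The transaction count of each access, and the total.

A1: 1 transaction
A2: 3 transactions

Answer: 1,3; total 4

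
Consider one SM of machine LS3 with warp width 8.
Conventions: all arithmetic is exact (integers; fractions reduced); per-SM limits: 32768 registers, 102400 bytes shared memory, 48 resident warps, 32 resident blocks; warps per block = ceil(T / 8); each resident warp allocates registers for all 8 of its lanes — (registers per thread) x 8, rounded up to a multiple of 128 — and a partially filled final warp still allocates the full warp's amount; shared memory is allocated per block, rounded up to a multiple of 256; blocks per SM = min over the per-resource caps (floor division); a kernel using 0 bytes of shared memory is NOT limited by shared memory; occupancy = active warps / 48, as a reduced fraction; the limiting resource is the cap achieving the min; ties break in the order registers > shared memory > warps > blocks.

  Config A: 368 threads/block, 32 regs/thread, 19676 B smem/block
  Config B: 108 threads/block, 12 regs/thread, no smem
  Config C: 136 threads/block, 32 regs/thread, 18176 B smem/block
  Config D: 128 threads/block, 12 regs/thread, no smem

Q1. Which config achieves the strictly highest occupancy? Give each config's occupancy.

occupancies: A 23/24, B 7/8, C 17/24, D 1

Answer: D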